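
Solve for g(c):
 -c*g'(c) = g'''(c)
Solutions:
 g(c) = C1 + Integral(C2*airyai(-c) + C3*airybi(-c), c)


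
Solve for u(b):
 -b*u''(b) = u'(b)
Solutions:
 u(b) = C1 + C2*log(b)


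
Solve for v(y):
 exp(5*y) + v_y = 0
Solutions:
 v(y) = C1 - exp(5*y)/5


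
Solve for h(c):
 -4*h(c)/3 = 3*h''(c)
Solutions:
 h(c) = C1*sin(2*c/3) + C2*cos(2*c/3)


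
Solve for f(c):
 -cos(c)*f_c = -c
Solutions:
 f(c) = C1 + Integral(c/cos(c), c)


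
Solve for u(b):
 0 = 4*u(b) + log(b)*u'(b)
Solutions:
 u(b) = C1*exp(-4*li(b))


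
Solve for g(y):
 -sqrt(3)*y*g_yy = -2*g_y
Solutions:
 g(y) = C1 + C2*y^(1 + 2*sqrt(3)/3)


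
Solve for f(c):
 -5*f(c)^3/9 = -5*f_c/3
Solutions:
 f(c) = -sqrt(6)*sqrt(-1/(C1 + c))/2
 f(c) = sqrt(6)*sqrt(-1/(C1 + c))/2


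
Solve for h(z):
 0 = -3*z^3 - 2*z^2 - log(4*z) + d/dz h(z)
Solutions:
 h(z) = C1 + 3*z^4/4 + 2*z^3/3 + z*log(z) - z + z*log(4)


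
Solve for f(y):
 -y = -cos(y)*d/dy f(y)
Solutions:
 f(y) = C1 + Integral(y/cos(y), y)


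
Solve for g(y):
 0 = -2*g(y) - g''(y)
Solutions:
 g(y) = C1*sin(sqrt(2)*y) + C2*cos(sqrt(2)*y)


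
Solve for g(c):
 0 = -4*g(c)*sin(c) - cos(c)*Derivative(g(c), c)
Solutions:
 g(c) = C1*cos(c)^4


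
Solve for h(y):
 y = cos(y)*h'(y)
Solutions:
 h(y) = C1 + Integral(y/cos(y), y)


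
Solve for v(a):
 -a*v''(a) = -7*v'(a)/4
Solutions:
 v(a) = C1 + C2*a^(11/4)


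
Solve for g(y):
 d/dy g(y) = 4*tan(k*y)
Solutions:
 g(y) = C1 + 4*Piecewise((-log(cos(k*y))/k, Ne(k, 0)), (0, True))


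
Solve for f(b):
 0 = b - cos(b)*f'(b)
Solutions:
 f(b) = C1 + Integral(b/cos(b), b)


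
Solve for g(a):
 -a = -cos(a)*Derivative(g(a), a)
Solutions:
 g(a) = C1 + Integral(a/cos(a), a)


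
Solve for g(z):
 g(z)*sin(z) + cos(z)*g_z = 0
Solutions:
 g(z) = C1*cos(z)


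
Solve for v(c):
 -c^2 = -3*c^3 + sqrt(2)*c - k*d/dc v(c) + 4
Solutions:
 v(c) = C1 - 3*c^4/(4*k) + c^3/(3*k) + sqrt(2)*c^2/(2*k) + 4*c/k


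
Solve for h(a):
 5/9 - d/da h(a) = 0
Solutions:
 h(a) = C1 + 5*a/9


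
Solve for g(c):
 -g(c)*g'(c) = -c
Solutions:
 g(c) = -sqrt(C1 + c^2)
 g(c) = sqrt(C1 + c^2)


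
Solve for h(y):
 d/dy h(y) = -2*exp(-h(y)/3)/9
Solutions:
 h(y) = 3*log(C1 - 2*y/27)


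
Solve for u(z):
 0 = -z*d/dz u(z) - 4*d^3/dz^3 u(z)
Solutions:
 u(z) = C1 + Integral(C2*airyai(-2^(1/3)*z/2) + C3*airybi(-2^(1/3)*z/2), z)


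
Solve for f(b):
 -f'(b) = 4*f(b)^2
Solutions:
 f(b) = 1/(C1 + 4*b)


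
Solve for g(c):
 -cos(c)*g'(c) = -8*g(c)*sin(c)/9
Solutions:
 g(c) = C1/cos(c)^(8/9)


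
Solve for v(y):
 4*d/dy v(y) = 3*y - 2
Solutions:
 v(y) = C1 + 3*y^2/8 - y/2


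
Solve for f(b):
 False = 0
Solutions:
 f(b) = C1 - 5*b*acos(-b/2)/7 + zoo*b - 5*sqrt(4 - b^2)/7


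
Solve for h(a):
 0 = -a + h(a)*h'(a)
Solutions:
 h(a) = -sqrt(C1 + a^2)
 h(a) = sqrt(C1 + a^2)


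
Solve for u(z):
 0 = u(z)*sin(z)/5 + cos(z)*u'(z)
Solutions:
 u(z) = C1*cos(z)^(1/5)


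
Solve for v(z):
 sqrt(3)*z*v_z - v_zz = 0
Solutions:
 v(z) = C1 + C2*erfi(sqrt(2)*3^(1/4)*z/2)


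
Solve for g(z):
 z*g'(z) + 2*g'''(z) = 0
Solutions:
 g(z) = C1 + Integral(C2*airyai(-2^(2/3)*z/2) + C3*airybi(-2^(2/3)*z/2), z)


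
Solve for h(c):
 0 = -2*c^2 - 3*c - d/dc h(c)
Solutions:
 h(c) = C1 - 2*c^3/3 - 3*c^2/2


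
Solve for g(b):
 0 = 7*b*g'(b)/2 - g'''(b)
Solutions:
 g(b) = C1 + Integral(C2*airyai(2^(2/3)*7^(1/3)*b/2) + C3*airybi(2^(2/3)*7^(1/3)*b/2), b)


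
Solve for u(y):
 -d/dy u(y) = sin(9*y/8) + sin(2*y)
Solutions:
 u(y) = C1 + 8*cos(9*y/8)/9 + cos(2*y)/2


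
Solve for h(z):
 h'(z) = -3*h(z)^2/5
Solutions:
 h(z) = 5/(C1 + 3*z)


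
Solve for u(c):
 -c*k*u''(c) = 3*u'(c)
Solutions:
 u(c) = C1 + c^(((re(k) - 3)*re(k) + im(k)^2)/(re(k)^2 + im(k)^2))*(C2*sin(3*log(c)*Abs(im(k))/(re(k)^2 + im(k)^2)) + C3*cos(3*log(c)*im(k)/(re(k)^2 + im(k)^2)))


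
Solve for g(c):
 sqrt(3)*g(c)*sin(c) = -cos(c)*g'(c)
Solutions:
 g(c) = C1*cos(c)^(sqrt(3))


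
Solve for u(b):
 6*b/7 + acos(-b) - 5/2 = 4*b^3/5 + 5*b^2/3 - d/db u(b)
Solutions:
 u(b) = C1 + b^4/5 + 5*b^3/9 - 3*b^2/7 - b*acos(-b) + 5*b/2 - sqrt(1 - b^2)


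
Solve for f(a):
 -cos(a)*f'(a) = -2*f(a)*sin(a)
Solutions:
 f(a) = C1/cos(a)^2


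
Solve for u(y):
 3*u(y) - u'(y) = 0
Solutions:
 u(y) = C1*exp(3*y)


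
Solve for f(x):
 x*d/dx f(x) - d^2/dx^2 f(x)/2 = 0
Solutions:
 f(x) = C1 + C2*erfi(x)


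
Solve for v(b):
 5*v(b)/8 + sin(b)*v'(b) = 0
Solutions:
 v(b) = C1*(cos(b) + 1)^(5/16)/(cos(b) - 1)^(5/16)


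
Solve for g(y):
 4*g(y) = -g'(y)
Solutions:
 g(y) = C1*exp(-4*y)


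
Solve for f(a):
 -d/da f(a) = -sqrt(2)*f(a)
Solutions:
 f(a) = C1*exp(sqrt(2)*a)


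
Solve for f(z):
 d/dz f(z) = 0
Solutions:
 f(z) = C1


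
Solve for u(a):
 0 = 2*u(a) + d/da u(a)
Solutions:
 u(a) = C1*exp(-2*a)


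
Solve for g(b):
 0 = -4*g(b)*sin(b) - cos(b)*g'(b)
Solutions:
 g(b) = C1*cos(b)^4


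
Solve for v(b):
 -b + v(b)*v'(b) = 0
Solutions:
 v(b) = -sqrt(C1 + b^2)
 v(b) = sqrt(C1 + b^2)


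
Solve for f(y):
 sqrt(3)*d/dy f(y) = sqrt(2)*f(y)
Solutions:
 f(y) = C1*exp(sqrt(6)*y/3)


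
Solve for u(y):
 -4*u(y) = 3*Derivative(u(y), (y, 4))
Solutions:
 u(y) = (C1*sin(3^(3/4)*y/3) + C2*cos(3^(3/4)*y/3))*exp(-3^(3/4)*y/3) + (C3*sin(3^(3/4)*y/3) + C4*cos(3^(3/4)*y/3))*exp(3^(3/4)*y/3)


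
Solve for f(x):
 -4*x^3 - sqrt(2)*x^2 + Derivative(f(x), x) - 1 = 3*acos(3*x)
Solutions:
 f(x) = C1 + x^4 + sqrt(2)*x^3/3 + 3*x*acos(3*x) + x - sqrt(1 - 9*x^2)


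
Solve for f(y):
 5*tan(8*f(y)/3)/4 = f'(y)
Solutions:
 f(y) = -3*asin(C1*exp(10*y/3))/8 + 3*pi/8
 f(y) = 3*asin(C1*exp(10*y/3))/8


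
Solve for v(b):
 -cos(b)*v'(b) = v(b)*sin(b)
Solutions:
 v(b) = C1*cos(b)


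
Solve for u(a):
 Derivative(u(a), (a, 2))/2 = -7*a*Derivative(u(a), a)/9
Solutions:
 u(a) = C1 + C2*erf(sqrt(7)*a/3)


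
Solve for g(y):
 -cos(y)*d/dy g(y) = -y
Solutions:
 g(y) = C1 + Integral(y/cos(y), y)


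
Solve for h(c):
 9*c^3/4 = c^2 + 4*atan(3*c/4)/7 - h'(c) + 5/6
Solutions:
 h(c) = C1 - 9*c^4/16 + c^3/3 + 4*c*atan(3*c/4)/7 + 5*c/6 - 8*log(9*c^2 + 16)/21


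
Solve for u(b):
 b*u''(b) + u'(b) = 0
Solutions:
 u(b) = C1 + C2*log(b)


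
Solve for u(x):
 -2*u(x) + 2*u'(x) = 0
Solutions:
 u(x) = C1*exp(x)


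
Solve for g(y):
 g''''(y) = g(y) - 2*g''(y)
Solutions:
 g(y) = C1*exp(-y*sqrt(-1 + sqrt(2))) + C2*exp(y*sqrt(-1 + sqrt(2))) + C3*sin(y*sqrt(1 + sqrt(2))) + C4*cos(y*sqrt(1 + sqrt(2)))


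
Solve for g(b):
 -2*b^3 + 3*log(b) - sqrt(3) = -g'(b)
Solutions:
 g(b) = C1 + b^4/2 - 3*b*log(b) + sqrt(3)*b + 3*b


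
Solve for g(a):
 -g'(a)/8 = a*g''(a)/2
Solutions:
 g(a) = C1 + C2*a^(3/4)


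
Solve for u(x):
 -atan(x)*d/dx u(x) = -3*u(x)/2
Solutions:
 u(x) = C1*exp(3*Integral(1/atan(x), x)/2)


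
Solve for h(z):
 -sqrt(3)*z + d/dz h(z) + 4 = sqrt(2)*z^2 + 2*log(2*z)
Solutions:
 h(z) = C1 + sqrt(2)*z^3/3 + sqrt(3)*z^2/2 + 2*z*log(z) - 6*z + z*log(4)


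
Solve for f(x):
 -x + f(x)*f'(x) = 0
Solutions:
 f(x) = -sqrt(C1 + x^2)
 f(x) = sqrt(C1 + x^2)


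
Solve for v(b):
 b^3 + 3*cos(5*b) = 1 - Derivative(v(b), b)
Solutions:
 v(b) = C1 - b^4/4 + b - 3*sin(5*b)/5


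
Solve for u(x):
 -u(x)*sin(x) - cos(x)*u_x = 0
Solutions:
 u(x) = C1*cos(x)


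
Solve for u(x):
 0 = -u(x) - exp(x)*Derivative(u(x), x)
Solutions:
 u(x) = C1*exp(exp(-x))


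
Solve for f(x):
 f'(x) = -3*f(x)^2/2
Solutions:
 f(x) = 2/(C1 + 3*x)


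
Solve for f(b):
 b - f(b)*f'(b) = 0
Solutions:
 f(b) = -sqrt(C1 + b^2)
 f(b) = sqrt(C1 + b^2)


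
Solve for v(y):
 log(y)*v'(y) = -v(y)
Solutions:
 v(y) = C1*exp(-li(y))


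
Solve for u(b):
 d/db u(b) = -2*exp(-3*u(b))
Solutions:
 u(b) = log(C1 - 6*b)/3
 u(b) = log((-3^(1/3) - 3^(5/6)*I)*(C1 - 2*b)^(1/3)/2)
 u(b) = log((-3^(1/3) + 3^(5/6)*I)*(C1 - 2*b)^(1/3)/2)


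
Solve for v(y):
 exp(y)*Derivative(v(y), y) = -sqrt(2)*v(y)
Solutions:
 v(y) = C1*exp(sqrt(2)*exp(-y))


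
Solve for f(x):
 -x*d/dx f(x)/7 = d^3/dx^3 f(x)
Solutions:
 f(x) = C1 + Integral(C2*airyai(-7^(2/3)*x/7) + C3*airybi(-7^(2/3)*x/7), x)


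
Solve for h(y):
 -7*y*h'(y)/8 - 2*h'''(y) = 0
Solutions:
 h(y) = C1 + Integral(C2*airyai(-2^(2/3)*7^(1/3)*y/4) + C3*airybi(-2^(2/3)*7^(1/3)*y/4), y)


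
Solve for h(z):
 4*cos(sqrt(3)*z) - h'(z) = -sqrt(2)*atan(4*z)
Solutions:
 h(z) = C1 + sqrt(2)*(z*atan(4*z) - log(16*z^2 + 1)/8) + 4*sqrt(3)*sin(sqrt(3)*z)/3


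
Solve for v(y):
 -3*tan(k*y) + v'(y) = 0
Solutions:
 v(y) = C1 + 3*Piecewise((-log(cos(k*y))/k, Ne(k, 0)), (0, True))


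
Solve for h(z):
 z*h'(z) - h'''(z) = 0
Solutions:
 h(z) = C1 + Integral(C2*airyai(z) + C3*airybi(z), z)


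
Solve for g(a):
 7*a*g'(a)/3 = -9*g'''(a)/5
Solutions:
 g(a) = C1 + Integral(C2*airyai(-35^(1/3)*a/3) + C3*airybi(-35^(1/3)*a/3), a)


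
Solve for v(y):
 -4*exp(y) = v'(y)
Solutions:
 v(y) = C1 - 4*exp(y)


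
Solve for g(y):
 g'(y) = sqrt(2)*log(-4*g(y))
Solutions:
 -sqrt(2)*Integral(1/(log(-_y) + 2*log(2)), (_y, g(y)))/2 = C1 - y


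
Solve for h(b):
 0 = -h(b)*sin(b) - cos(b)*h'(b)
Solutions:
 h(b) = C1*cos(b)


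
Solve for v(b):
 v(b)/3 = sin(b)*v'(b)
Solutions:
 v(b) = C1*(cos(b) - 1)^(1/6)/(cos(b) + 1)^(1/6)


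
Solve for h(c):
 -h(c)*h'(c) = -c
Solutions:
 h(c) = -sqrt(C1 + c^2)
 h(c) = sqrt(C1 + c^2)


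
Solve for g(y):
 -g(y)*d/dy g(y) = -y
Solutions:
 g(y) = -sqrt(C1 + y^2)
 g(y) = sqrt(C1 + y^2)


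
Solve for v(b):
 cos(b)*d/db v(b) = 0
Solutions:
 v(b) = C1


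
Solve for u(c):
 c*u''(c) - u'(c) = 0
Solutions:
 u(c) = C1 + C2*c^2


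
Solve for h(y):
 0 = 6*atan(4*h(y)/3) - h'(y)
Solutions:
 Integral(1/atan(4*_y/3), (_y, h(y))) = C1 + 6*y


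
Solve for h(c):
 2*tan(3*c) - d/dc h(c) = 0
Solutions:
 h(c) = C1 - 2*log(cos(3*c))/3


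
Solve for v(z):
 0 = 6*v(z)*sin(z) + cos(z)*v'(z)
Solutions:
 v(z) = C1*cos(z)^6


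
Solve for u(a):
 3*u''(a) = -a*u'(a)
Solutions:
 u(a) = C1 + C2*erf(sqrt(6)*a/6)


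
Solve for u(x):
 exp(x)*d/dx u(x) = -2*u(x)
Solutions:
 u(x) = C1*exp(2*exp(-x))


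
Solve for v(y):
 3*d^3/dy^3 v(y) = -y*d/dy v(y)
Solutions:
 v(y) = C1 + Integral(C2*airyai(-3^(2/3)*y/3) + C3*airybi(-3^(2/3)*y/3), y)


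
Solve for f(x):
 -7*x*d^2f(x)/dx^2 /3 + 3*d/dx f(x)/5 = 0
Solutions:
 f(x) = C1 + C2*x^(44/35)


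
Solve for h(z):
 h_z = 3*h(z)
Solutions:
 h(z) = C1*exp(3*z)


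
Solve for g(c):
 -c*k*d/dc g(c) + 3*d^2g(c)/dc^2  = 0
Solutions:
 g(c) = Piecewise((-sqrt(6)*sqrt(pi)*C1*erf(sqrt(6)*c*sqrt(-k)/6)/(2*sqrt(-k)) - C2, (k > 0) | (k < 0)), (-C1*c - C2, True))


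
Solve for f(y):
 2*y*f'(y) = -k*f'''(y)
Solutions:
 f(y) = C1 + Integral(C2*airyai(2^(1/3)*y*(-1/k)^(1/3)) + C3*airybi(2^(1/3)*y*(-1/k)^(1/3)), y)


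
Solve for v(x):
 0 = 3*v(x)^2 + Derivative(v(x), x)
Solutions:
 v(x) = 1/(C1 + 3*x)


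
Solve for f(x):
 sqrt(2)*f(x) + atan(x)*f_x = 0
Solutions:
 f(x) = C1*exp(-sqrt(2)*Integral(1/atan(x), x))


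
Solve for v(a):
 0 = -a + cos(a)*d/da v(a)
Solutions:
 v(a) = C1 + Integral(a/cos(a), a)


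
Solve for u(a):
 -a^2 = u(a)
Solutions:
 u(a) = -a^2


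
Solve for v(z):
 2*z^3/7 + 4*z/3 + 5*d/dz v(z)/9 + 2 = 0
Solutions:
 v(z) = C1 - 9*z^4/70 - 6*z^2/5 - 18*z/5


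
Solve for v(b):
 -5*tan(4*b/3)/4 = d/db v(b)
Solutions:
 v(b) = C1 + 15*log(cos(4*b/3))/16


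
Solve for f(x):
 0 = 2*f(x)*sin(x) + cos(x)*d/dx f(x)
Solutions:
 f(x) = C1*cos(x)^2


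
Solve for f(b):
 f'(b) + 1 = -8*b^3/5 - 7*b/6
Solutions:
 f(b) = C1 - 2*b^4/5 - 7*b^2/12 - b


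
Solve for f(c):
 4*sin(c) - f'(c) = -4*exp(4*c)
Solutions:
 f(c) = C1 + exp(4*c) - 4*cos(c)


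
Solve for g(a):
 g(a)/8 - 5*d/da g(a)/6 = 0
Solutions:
 g(a) = C1*exp(3*a/20)


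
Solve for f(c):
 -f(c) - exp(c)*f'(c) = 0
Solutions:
 f(c) = C1*exp(exp(-c))


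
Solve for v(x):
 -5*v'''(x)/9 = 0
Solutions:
 v(x) = C1 + C2*x + C3*x^2


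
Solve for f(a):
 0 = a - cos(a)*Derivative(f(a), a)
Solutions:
 f(a) = C1 + Integral(a/cos(a), a)


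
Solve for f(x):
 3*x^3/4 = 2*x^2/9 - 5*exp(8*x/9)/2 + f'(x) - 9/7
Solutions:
 f(x) = C1 + 3*x^4/16 - 2*x^3/27 + 9*x/7 + 45*exp(8*x/9)/16


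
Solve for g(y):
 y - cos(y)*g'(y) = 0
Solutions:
 g(y) = C1 + Integral(y/cos(y), y)


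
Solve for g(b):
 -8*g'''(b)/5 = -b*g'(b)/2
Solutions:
 g(b) = C1 + Integral(C2*airyai(2^(2/3)*5^(1/3)*b/4) + C3*airybi(2^(2/3)*5^(1/3)*b/4), b)


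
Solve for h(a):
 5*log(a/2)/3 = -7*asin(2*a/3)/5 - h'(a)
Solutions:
 h(a) = C1 - 5*a*log(a)/3 - 7*a*asin(2*a/3)/5 + 5*a*log(2)/3 + 5*a/3 - 7*sqrt(9 - 4*a^2)/10


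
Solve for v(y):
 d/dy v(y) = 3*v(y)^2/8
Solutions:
 v(y) = -8/(C1 + 3*y)


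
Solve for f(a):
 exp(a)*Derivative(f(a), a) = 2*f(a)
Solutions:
 f(a) = C1*exp(-2*exp(-a))


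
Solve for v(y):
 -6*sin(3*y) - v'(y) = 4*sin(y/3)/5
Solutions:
 v(y) = C1 + 12*cos(y/3)/5 + 2*cos(3*y)


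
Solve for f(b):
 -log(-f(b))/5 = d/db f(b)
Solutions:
 -li(-f(b)) = C1 - b/5


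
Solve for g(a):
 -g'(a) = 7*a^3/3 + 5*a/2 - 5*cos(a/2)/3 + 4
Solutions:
 g(a) = C1 - 7*a^4/12 - 5*a^2/4 - 4*a + 10*sin(a/2)/3


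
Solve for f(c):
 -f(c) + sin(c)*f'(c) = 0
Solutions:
 f(c) = C1*sqrt(cos(c) - 1)/sqrt(cos(c) + 1)


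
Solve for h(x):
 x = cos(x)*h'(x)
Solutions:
 h(x) = C1 + Integral(x/cos(x), x)


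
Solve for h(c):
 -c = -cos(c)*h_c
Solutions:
 h(c) = C1 + Integral(c/cos(c), c)


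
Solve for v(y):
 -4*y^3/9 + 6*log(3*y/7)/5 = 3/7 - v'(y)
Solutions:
 v(y) = C1 + y^4/9 - 6*y*log(y)/5 - 6*y*log(3)/5 + 57*y/35 + 6*y*log(7)/5


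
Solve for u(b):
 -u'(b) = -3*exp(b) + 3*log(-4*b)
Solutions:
 u(b) = C1 - 3*b*log(-b) + 3*b*(1 - 2*log(2)) + 3*exp(b)


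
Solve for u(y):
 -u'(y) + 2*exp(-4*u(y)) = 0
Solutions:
 u(y) = log(-I*(C1 + 8*y)^(1/4))
 u(y) = log(I*(C1 + 8*y)^(1/4))
 u(y) = log(-(C1 + 8*y)^(1/4))
 u(y) = log(C1 + 8*y)/4


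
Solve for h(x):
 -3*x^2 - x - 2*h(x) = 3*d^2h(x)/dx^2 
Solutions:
 h(x) = C1*sin(sqrt(6)*x/3) + C2*cos(sqrt(6)*x/3) - 3*x^2/2 - x/2 + 9/2


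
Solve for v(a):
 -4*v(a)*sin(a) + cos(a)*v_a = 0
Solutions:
 v(a) = C1/cos(a)^4


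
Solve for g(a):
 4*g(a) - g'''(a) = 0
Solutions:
 g(a) = C3*exp(2^(2/3)*a) + (C1*sin(2^(2/3)*sqrt(3)*a/2) + C2*cos(2^(2/3)*sqrt(3)*a/2))*exp(-2^(2/3)*a/2)


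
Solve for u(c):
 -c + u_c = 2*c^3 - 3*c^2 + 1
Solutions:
 u(c) = C1 + c^4/2 - c^3 + c^2/2 + c


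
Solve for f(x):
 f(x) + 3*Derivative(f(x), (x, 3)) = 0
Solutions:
 f(x) = C3*exp(-3^(2/3)*x/3) + (C1*sin(3^(1/6)*x/2) + C2*cos(3^(1/6)*x/2))*exp(3^(2/3)*x/6)


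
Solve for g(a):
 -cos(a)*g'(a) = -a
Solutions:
 g(a) = C1 + Integral(a/cos(a), a)


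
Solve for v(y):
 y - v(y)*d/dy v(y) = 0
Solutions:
 v(y) = -sqrt(C1 + y^2)
 v(y) = sqrt(C1 + y^2)


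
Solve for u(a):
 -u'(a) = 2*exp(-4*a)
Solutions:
 u(a) = C1 + exp(-4*a)/2


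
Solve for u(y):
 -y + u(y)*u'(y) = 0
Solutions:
 u(y) = -sqrt(C1 + y^2)
 u(y) = sqrt(C1 + y^2)


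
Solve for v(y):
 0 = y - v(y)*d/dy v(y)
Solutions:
 v(y) = -sqrt(C1 + y^2)
 v(y) = sqrt(C1 + y^2)


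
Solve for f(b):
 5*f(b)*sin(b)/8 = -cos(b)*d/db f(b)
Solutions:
 f(b) = C1*cos(b)^(5/8)


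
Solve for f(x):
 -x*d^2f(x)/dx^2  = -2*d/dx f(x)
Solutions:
 f(x) = C1 + C2*x^3


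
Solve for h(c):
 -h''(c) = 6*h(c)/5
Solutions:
 h(c) = C1*sin(sqrt(30)*c/5) + C2*cos(sqrt(30)*c/5)


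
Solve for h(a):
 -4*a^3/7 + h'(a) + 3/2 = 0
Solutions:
 h(a) = C1 + a^4/7 - 3*a/2


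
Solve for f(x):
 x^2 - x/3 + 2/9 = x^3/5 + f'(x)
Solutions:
 f(x) = C1 - x^4/20 + x^3/3 - x^2/6 + 2*x/9


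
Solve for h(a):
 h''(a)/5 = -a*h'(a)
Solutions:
 h(a) = C1 + C2*erf(sqrt(10)*a/2)


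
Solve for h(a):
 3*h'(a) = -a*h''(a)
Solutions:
 h(a) = C1 + C2/a^2


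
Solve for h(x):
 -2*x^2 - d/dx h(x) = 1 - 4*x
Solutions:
 h(x) = C1 - 2*x^3/3 + 2*x^2 - x


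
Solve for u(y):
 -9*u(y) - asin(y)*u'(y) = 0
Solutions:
 u(y) = C1*exp(-9*Integral(1/asin(y), y))


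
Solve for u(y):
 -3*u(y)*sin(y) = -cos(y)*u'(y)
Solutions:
 u(y) = C1/cos(y)^3


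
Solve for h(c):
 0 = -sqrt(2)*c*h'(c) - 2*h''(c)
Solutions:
 h(c) = C1 + C2*erf(2^(1/4)*c/2)


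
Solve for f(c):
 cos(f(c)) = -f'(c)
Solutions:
 f(c) = pi - asin((C1 + exp(2*c))/(C1 - exp(2*c)))
 f(c) = asin((C1 + exp(2*c))/(C1 - exp(2*c)))


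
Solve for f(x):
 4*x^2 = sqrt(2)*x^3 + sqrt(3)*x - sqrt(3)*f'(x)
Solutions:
 f(x) = C1 + sqrt(6)*x^4/12 - 4*sqrt(3)*x^3/9 + x^2/2


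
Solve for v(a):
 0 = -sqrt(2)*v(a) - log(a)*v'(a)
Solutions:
 v(a) = C1*exp(-sqrt(2)*li(a))


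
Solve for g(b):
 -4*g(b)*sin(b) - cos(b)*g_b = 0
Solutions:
 g(b) = C1*cos(b)^4


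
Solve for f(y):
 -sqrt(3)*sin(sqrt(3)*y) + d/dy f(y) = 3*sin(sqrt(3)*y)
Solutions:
 f(y) = C1 - sqrt(3)*cos(sqrt(3)*y) - cos(sqrt(3)*y)


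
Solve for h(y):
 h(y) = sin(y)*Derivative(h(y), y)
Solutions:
 h(y) = C1*sqrt(cos(y) - 1)/sqrt(cos(y) + 1)


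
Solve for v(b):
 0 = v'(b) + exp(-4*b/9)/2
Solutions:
 v(b) = C1 + 9*exp(-4*b/9)/8


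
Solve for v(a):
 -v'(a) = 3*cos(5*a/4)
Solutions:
 v(a) = C1 - 12*sin(5*a/4)/5


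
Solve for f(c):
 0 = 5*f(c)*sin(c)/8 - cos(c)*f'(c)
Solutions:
 f(c) = C1/cos(c)^(5/8)


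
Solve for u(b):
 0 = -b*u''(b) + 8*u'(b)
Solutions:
 u(b) = C1 + C2*b^9


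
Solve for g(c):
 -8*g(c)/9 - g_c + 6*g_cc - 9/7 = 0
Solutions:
 g(c) = C1*exp(c*(3 - sqrt(201))/36) + C2*exp(c*(3 + sqrt(201))/36) - 81/56


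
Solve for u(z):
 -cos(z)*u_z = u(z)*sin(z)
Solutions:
 u(z) = C1*cos(z)


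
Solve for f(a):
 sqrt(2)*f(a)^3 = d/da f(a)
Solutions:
 f(a) = -sqrt(2)*sqrt(-1/(C1 + sqrt(2)*a))/2
 f(a) = sqrt(2)*sqrt(-1/(C1 + sqrt(2)*a))/2


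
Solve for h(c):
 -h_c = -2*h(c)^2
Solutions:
 h(c) = -1/(C1 + 2*c)


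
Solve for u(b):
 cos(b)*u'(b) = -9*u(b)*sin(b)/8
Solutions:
 u(b) = C1*cos(b)^(9/8)


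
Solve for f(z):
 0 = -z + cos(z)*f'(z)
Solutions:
 f(z) = C1 + Integral(z/cos(z), z)


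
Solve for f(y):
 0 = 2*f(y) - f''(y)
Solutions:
 f(y) = C1*exp(-sqrt(2)*y) + C2*exp(sqrt(2)*y)


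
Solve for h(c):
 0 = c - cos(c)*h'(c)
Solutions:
 h(c) = C1 + Integral(c/cos(c), c)


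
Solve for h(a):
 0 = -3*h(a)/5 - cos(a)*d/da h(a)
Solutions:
 h(a) = C1*(sin(a) - 1)^(3/10)/(sin(a) + 1)^(3/10)


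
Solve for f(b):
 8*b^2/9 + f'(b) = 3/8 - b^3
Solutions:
 f(b) = C1 - b^4/4 - 8*b^3/27 + 3*b/8


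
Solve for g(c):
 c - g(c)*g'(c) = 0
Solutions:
 g(c) = -sqrt(C1 + c^2)
 g(c) = sqrt(C1 + c^2)


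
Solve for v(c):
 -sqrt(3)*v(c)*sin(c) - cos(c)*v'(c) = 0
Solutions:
 v(c) = C1*cos(c)^(sqrt(3))


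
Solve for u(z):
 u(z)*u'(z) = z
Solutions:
 u(z) = -sqrt(C1 + z^2)
 u(z) = sqrt(C1 + z^2)


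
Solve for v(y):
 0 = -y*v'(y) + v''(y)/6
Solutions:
 v(y) = C1 + C2*erfi(sqrt(3)*y)


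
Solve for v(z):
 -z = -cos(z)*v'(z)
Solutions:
 v(z) = C1 + Integral(z/cos(z), z)


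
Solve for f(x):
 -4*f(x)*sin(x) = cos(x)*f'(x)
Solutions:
 f(x) = C1*cos(x)^4


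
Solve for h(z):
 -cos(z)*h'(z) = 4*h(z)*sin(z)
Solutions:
 h(z) = C1*cos(z)^4


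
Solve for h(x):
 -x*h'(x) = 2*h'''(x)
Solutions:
 h(x) = C1 + Integral(C2*airyai(-2^(2/3)*x/2) + C3*airybi(-2^(2/3)*x/2), x)


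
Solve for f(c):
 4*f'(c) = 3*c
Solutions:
 f(c) = C1 + 3*c^2/8


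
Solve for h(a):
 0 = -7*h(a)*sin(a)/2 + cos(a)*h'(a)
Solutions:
 h(a) = C1/cos(a)^(7/2)


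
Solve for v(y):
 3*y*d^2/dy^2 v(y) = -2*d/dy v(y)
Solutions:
 v(y) = C1 + C2*y^(1/3)


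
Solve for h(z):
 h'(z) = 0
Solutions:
 h(z) = C1


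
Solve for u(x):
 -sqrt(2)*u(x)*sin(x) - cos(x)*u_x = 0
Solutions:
 u(x) = C1*cos(x)^(sqrt(2))


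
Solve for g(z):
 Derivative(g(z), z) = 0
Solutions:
 g(z) = C1


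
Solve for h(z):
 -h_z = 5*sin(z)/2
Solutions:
 h(z) = C1 + 5*cos(z)/2


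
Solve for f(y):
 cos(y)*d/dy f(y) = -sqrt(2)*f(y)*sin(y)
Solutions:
 f(y) = C1*cos(y)^(sqrt(2))


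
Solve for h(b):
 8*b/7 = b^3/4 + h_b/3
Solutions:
 h(b) = C1 - 3*b^4/16 + 12*b^2/7


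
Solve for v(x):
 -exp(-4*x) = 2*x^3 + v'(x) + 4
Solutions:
 v(x) = C1 - x^4/2 - 4*x + exp(-4*x)/4


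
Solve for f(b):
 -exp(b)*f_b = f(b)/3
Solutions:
 f(b) = C1*exp(exp(-b)/3)


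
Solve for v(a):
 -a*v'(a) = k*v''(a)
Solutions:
 v(a) = C1 + C2*sqrt(k)*erf(sqrt(2)*a*sqrt(1/k)/2)


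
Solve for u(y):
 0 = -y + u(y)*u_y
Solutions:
 u(y) = -sqrt(C1 + y^2)
 u(y) = sqrt(C1 + y^2)


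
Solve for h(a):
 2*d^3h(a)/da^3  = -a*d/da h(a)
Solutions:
 h(a) = C1 + Integral(C2*airyai(-2^(2/3)*a/2) + C3*airybi(-2^(2/3)*a/2), a)


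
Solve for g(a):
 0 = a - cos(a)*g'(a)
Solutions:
 g(a) = C1 + Integral(a/cos(a), a)


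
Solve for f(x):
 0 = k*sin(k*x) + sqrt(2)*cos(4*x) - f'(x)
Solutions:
 f(x) = C1 + sqrt(2)*sin(4*x)/4 - cos(k*x)


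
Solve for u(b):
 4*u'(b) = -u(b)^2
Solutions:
 u(b) = 4/(C1 + b)


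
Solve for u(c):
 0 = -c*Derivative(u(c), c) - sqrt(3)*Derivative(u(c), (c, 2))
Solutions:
 u(c) = C1 + C2*erf(sqrt(2)*3^(3/4)*c/6)


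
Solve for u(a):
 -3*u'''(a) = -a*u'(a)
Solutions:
 u(a) = C1 + Integral(C2*airyai(3^(2/3)*a/3) + C3*airybi(3^(2/3)*a/3), a)


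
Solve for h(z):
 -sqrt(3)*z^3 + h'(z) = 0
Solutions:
 h(z) = C1 + sqrt(3)*z^4/4


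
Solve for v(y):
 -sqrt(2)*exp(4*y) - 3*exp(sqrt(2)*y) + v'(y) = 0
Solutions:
 v(y) = C1 + sqrt(2)*exp(4*y)/4 + 3*sqrt(2)*exp(sqrt(2)*y)/2


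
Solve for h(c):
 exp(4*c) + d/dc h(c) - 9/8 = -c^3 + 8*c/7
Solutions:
 h(c) = C1 - c^4/4 + 4*c^2/7 + 9*c/8 - exp(4*c)/4


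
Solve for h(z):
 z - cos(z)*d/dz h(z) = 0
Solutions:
 h(z) = C1 + Integral(z/cos(z), z)


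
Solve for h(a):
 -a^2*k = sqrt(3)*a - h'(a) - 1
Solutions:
 h(a) = C1 + a^3*k/3 + sqrt(3)*a^2/2 - a


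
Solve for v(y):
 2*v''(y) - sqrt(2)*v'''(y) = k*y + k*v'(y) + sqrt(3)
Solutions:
 v(y) = C1 + C2*exp(sqrt(2)*y*(1 - sqrt(-sqrt(2)*k + 1))/2) + C3*exp(sqrt(2)*y*(sqrt(-sqrt(2)*k + 1) + 1)/2) - y^2/2 - 2*y/k - sqrt(3)*y/k


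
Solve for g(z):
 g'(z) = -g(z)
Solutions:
 g(z) = C1*exp(-z)


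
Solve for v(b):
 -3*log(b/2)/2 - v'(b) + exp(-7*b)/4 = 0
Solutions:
 v(b) = C1 - 3*b*log(b)/2 + 3*b*(log(2) + 1)/2 - exp(-7*b)/28


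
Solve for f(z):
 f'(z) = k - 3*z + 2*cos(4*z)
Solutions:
 f(z) = C1 + k*z - 3*z^2/2 + sin(4*z)/2


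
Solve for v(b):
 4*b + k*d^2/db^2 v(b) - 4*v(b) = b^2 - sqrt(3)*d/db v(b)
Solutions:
 v(b) = C1*exp(b*(sqrt(16*k + 3) - sqrt(3))/(2*k)) + C2*exp(-b*(sqrt(16*k + 3) + sqrt(3))/(2*k)) - b^2/4 - sqrt(3)*b/8 + b - k/8 - 3/32 + sqrt(3)/4


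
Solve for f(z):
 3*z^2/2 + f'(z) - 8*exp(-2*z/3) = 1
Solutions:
 f(z) = C1 - z^3/2 + z - 12*exp(-2*z/3)


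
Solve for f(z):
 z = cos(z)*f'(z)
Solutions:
 f(z) = C1 + Integral(z/cos(z), z)


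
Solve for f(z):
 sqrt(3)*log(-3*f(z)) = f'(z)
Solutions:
 -sqrt(3)*Integral(1/(log(-_y) + log(3)), (_y, f(z)))/3 = C1 - z


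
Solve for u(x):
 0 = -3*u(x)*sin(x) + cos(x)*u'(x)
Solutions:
 u(x) = C1/cos(x)^3


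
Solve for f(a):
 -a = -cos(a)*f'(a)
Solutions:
 f(a) = C1 + Integral(a/cos(a), a)


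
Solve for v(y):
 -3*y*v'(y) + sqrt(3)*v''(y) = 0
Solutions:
 v(y) = C1 + C2*erfi(sqrt(2)*3^(1/4)*y/2)


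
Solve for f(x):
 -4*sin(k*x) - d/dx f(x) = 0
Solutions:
 f(x) = C1 + 4*cos(k*x)/k


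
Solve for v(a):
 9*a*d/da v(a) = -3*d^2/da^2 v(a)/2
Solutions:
 v(a) = C1 + C2*erf(sqrt(3)*a)


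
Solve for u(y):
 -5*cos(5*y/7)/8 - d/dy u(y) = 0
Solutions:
 u(y) = C1 - 7*sin(5*y/7)/8


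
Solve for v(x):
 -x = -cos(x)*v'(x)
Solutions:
 v(x) = C1 + Integral(x/cos(x), x)


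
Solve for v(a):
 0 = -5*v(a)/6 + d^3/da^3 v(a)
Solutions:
 v(a) = C3*exp(5^(1/3)*6^(2/3)*a/6) + (C1*sin(2^(2/3)*3^(1/6)*5^(1/3)*a/4) + C2*cos(2^(2/3)*3^(1/6)*5^(1/3)*a/4))*exp(-5^(1/3)*6^(2/3)*a/12)


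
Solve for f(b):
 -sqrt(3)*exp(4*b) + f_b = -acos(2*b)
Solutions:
 f(b) = C1 - b*acos(2*b) + sqrt(1 - 4*b^2)/2 + sqrt(3)*exp(4*b)/4


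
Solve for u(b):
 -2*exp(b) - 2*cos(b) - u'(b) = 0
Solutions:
 u(b) = C1 - 2*exp(b) - 2*sin(b)


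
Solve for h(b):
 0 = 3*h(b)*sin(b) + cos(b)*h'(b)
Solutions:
 h(b) = C1*cos(b)^3


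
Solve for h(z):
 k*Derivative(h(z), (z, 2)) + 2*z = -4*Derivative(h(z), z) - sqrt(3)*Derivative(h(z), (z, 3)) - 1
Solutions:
 h(z) = C1 + C2*exp(sqrt(3)*z*(-k + sqrt(k^2 - 16*sqrt(3)))/6) + C3*exp(-sqrt(3)*z*(k + sqrt(k^2 - 16*sqrt(3)))/6) + k*z/8 - z^2/4 - z/4


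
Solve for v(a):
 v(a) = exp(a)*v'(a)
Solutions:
 v(a) = C1*exp(-exp(-a))


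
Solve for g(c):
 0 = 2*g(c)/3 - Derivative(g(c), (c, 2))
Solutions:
 g(c) = C1*exp(-sqrt(6)*c/3) + C2*exp(sqrt(6)*c/3)


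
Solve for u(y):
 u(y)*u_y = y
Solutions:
 u(y) = -sqrt(C1 + y^2)
 u(y) = sqrt(C1 + y^2)


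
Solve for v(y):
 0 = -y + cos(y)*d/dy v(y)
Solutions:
 v(y) = C1 + Integral(y/cos(y), y)


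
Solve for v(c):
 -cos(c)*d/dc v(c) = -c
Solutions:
 v(c) = C1 + Integral(c/cos(c), c)


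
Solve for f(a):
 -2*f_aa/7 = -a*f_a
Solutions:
 f(a) = C1 + C2*erfi(sqrt(7)*a/2)


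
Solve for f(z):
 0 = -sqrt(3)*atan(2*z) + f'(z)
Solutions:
 f(z) = C1 + sqrt(3)*(z*atan(2*z) - log(4*z^2 + 1)/4)


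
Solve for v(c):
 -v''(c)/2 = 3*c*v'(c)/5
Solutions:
 v(c) = C1 + C2*erf(sqrt(15)*c/5)


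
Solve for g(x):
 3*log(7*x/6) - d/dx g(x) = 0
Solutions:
 g(x) = C1 + 3*x*log(x) - 3*x + x*log(343/216)


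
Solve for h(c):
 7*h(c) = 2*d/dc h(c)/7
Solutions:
 h(c) = C1*exp(49*c/2)


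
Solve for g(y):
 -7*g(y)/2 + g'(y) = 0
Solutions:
 g(y) = C1*exp(7*y/2)


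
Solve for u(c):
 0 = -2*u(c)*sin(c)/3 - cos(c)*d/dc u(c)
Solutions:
 u(c) = C1*cos(c)^(2/3)


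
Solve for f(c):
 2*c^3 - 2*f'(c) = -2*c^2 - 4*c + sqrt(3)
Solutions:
 f(c) = C1 + c^4/4 + c^3/3 + c^2 - sqrt(3)*c/2


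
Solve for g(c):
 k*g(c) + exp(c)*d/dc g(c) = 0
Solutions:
 g(c) = C1*exp(k*exp(-c))


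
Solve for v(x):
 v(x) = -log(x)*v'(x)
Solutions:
 v(x) = C1*exp(-li(x))


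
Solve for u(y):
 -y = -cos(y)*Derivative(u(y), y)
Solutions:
 u(y) = C1 + Integral(y/cos(y), y)


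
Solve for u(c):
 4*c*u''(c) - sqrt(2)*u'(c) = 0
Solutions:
 u(c) = C1 + C2*c^(sqrt(2)/4 + 1)


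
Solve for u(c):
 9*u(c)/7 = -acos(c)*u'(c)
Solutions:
 u(c) = C1*exp(-9*Integral(1/acos(c), c)/7)


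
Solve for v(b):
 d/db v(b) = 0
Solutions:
 v(b) = C1


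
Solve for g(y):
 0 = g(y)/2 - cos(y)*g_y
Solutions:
 g(y) = C1*(sin(y) + 1)^(1/4)/(sin(y) - 1)^(1/4)


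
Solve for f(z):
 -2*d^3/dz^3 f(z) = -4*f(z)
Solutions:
 f(z) = C3*exp(2^(1/3)*z) + (C1*sin(2^(1/3)*sqrt(3)*z/2) + C2*cos(2^(1/3)*sqrt(3)*z/2))*exp(-2^(1/3)*z/2)


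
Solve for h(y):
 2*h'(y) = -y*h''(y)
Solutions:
 h(y) = C1 + C2/y


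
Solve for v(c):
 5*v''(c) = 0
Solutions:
 v(c) = C1 + C2*c


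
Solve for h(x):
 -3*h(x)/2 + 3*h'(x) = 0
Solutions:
 h(x) = C1*exp(x/2)


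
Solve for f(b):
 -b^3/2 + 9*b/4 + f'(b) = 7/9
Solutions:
 f(b) = C1 + b^4/8 - 9*b^2/8 + 7*b/9


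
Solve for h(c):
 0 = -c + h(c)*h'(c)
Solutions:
 h(c) = -sqrt(C1 + c^2)
 h(c) = sqrt(C1 + c^2)


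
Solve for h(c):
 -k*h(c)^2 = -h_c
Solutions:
 h(c) = -1/(C1 + c*k)


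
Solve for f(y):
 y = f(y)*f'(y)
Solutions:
 f(y) = -sqrt(C1 + y^2)
 f(y) = sqrt(C1 + y^2)


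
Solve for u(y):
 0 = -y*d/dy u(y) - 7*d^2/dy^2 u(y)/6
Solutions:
 u(y) = C1 + C2*erf(sqrt(21)*y/7)


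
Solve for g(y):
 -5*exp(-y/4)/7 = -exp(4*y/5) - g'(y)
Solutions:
 g(y) = C1 - 5*exp(4*y/5)/4 - 20*exp(-y/4)/7


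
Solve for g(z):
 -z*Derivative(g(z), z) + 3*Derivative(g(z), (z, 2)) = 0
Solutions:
 g(z) = C1 + C2*erfi(sqrt(6)*z/6)


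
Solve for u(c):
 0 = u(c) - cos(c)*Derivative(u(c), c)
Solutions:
 u(c) = C1*sqrt(sin(c) + 1)/sqrt(sin(c) - 1)


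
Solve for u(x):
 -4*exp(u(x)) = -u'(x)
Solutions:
 u(x) = log(-1/(C1 + 4*x))


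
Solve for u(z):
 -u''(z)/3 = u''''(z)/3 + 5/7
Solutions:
 u(z) = C1 + C2*z + C3*sin(z) + C4*cos(z) - 15*z^2/14


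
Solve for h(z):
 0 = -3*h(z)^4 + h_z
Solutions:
 h(z) = (-1/(C1 + 9*z))^(1/3)
 h(z) = (-1/(C1 + 3*z))^(1/3)*(-3^(2/3) - 3*3^(1/6)*I)/6
 h(z) = (-1/(C1 + 3*z))^(1/3)*(-3^(2/3) + 3*3^(1/6)*I)/6


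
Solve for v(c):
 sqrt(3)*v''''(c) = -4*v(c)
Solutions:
 v(c) = (C1*sin(3^(7/8)*c/3) + C2*cos(3^(7/8)*c/3))*exp(-3^(7/8)*c/3) + (C3*sin(3^(7/8)*c/3) + C4*cos(3^(7/8)*c/3))*exp(3^(7/8)*c/3)


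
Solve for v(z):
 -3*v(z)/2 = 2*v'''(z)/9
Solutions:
 v(z) = C3*exp(-3*2^(1/3)*z/2) + (C1*sin(3*2^(1/3)*sqrt(3)*z/4) + C2*cos(3*2^(1/3)*sqrt(3)*z/4))*exp(3*2^(1/3)*z/4)


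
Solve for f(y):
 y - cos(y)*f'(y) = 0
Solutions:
 f(y) = C1 + Integral(y/cos(y), y)


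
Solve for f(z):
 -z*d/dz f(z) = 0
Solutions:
 f(z) = C1


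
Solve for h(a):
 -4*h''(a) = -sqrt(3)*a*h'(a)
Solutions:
 h(a) = C1 + C2*erfi(sqrt(2)*3^(1/4)*a/4)


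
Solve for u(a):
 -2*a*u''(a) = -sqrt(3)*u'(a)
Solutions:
 u(a) = C1 + C2*a^(sqrt(3)/2 + 1)


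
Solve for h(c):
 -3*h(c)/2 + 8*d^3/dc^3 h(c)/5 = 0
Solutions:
 h(c) = C3*exp(15^(1/3)*2^(2/3)*c/4) + (C1*sin(2^(2/3)*3^(5/6)*5^(1/3)*c/8) + C2*cos(2^(2/3)*3^(5/6)*5^(1/3)*c/8))*exp(-15^(1/3)*2^(2/3)*c/8)


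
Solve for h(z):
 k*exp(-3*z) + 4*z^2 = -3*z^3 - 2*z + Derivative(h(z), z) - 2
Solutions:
 h(z) = C1 - k*exp(-3*z)/3 + 3*z^4/4 + 4*z^3/3 + z^2 + 2*z


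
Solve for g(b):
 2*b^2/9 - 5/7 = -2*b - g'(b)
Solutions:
 g(b) = C1 - 2*b^3/27 - b^2 + 5*b/7


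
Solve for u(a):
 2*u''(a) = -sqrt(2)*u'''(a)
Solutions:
 u(a) = C1 + C2*a + C3*exp(-sqrt(2)*a)


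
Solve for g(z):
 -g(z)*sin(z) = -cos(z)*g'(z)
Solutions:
 g(z) = C1/cos(z)


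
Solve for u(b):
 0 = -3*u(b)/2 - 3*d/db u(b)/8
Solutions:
 u(b) = C1*exp(-4*b)


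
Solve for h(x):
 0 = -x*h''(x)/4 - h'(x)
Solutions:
 h(x) = C1 + C2/x^3


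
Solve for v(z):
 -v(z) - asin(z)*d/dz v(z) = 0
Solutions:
 v(z) = C1*exp(-Integral(1/asin(z), z))


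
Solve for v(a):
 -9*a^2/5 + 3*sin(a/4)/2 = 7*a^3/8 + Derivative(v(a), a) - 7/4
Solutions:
 v(a) = C1 - 7*a^4/32 - 3*a^3/5 + 7*a/4 - 6*cos(a/4)


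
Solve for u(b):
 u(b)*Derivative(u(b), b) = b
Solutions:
 u(b) = -sqrt(C1 + b^2)
 u(b) = sqrt(C1 + b^2)


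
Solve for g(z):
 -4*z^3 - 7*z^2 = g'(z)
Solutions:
 g(z) = C1 - z^4 - 7*z^3/3


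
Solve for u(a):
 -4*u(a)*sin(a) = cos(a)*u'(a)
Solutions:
 u(a) = C1*cos(a)^4


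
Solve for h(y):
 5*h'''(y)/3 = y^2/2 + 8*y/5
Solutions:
 h(y) = C1 + C2*y + C3*y^2 + y^5/200 + y^4/25


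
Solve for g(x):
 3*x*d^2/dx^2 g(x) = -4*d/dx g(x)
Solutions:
 g(x) = C1 + C2/x^(1/3)


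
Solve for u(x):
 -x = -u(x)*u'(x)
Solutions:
 u(x) = -sqrt(C1 + x^2)
 u(x) = sqrt(C1 + x^2)


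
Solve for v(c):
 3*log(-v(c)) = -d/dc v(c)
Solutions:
 -li(-v(c)) = C1 - 3*c


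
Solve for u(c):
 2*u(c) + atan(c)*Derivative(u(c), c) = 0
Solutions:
 u(c) = C1*exp(-2*Integral(1/atan(c), c))


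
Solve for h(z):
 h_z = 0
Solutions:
 h(z) = C1


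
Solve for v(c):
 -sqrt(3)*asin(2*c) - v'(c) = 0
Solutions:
 v(c) = C1 - sqrt(3)*(c*asin(2*c) + sqrt(1 - 4*c^2)/2)


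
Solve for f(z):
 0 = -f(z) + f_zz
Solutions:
 f(z) = C1*exp(-z) + C2*exp(z)


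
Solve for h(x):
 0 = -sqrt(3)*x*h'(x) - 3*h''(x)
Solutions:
 h(x) = C1 + C2*erf(sqrt(2)*3^(3/4)*x/6)


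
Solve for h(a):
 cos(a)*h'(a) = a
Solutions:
 h(a) = C1 + Integral(a/cos(a), a)


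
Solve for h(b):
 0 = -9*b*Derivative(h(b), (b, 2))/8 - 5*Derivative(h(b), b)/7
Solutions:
 h(b) = C1 + C2*b^(23/63)


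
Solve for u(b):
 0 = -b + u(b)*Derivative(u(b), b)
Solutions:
 u(b) = -sqrt(C1 + b^2)
 u(b) = sqrt(C1 + b^2)


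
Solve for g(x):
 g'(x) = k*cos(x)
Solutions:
 g(x) = C1 + k*sin(x)


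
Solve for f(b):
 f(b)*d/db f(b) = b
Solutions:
 f(b) = -sqrt(C1 + b^2)
 f(b) = sqrt(C1 + b^2)


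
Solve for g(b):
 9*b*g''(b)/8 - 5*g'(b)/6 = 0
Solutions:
 g(b) = C1 + C2*b^(47/27)


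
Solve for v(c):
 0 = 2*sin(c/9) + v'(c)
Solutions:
 v(c) = C1 + 18*cos(c/9)


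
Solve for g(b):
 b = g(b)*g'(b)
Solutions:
 g(b) = -sqrt(C1 + b^2)
 g(b) = sqrt(C1 + b^2)


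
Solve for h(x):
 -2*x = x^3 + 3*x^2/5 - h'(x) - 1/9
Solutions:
 h(x) = C1 + x^4/4 + x^3/5 + x^2 - x/9


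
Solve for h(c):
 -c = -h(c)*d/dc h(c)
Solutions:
 h(c) = -sqrt(C1 + c^2)
 h(c) = sqrt(C1 + c^2)


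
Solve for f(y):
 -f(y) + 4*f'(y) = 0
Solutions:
 f(y) = C1*exp(y/4)


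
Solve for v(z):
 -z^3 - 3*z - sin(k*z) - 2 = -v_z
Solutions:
 v(z) = C1 + z^4/4 + 3*z^2/2 + 2*z - cos(k*z)/k


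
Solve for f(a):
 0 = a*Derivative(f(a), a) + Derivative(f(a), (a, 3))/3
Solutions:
 f(a) = C1 + Integral(C2*airyai(-3^(1/3)*a) + C3*airybi(-3^(1/3)*a), a)


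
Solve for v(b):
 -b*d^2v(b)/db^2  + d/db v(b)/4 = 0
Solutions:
 v(b) = C1 + C2*b^(5/4)


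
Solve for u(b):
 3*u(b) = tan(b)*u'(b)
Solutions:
 u(b) = C1*sin(b)^3


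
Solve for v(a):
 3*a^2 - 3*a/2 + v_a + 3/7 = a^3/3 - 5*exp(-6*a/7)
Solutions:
 v(a) = C1 + a^4/12 - a^3 + 3*a^2/4 - 3*a/7 + 35*exp(-6*a/7)/6


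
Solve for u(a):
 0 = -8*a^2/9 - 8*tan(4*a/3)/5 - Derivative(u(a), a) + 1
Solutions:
 u(a) = C1 - 8*a^3/27 + a + 6*log(cos(4*a/3))/5


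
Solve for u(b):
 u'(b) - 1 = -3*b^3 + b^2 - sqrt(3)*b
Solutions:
 u(b) = C1 - 3*b^4/4 + b^3/3 - sqrt(3)*b^2/2 + b


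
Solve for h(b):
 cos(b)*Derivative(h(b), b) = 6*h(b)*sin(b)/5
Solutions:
 h(b) = C1/cos(b)^(6/5)


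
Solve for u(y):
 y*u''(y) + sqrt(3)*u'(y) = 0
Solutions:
 u(y) = C1 + C2*y^(1 - sqrt(3))


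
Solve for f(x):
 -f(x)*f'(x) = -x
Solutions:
 f(x) = -sqrt(C1 + x^2)
 f(x) = sqrt(C1 + x^2)


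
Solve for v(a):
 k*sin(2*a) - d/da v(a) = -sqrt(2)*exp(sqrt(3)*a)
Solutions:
 v(a) = C1 - k*cos(2*a)/2 + sqrt(6)*exp(sqrt(3)*a)/3


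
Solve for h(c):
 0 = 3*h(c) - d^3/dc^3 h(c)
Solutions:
 h(c) = C3*exp(3^(1/3)*c) + (C1*sin(3^(5/6)*c/2) + C2*cos(3^(5/6)*c/2))*exp(-3^(1/3)*c/2)


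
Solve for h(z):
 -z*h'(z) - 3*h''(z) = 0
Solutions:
 h(z) = C1 + C2*erf(sqrt(6)*z/6)


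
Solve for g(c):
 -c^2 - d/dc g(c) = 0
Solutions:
 g(c) = C1 - c^3/3


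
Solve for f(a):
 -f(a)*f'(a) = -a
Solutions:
 f(a) = -sqrt(C1 + a^2)
 f(a) = sqrt(C1 + a^2)


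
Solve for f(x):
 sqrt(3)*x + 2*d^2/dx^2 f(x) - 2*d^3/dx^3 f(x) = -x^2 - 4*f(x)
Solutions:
 f(x) = C1*exp(x*(-(3*sqrt(87) + 28)^(1/3) - 1/(3*sqrt(87) + 28)^(1/3) + 2)/6)*sin(sqrt(3)*x*(-(3*sqrt(87) + 28)^(1/3) + (3*sqrt(87) + 28)^(-1/3))/6) + C2*exp(x*(-(3*sqrt(87) + 28)^(1/3) - 1/(3*sqrt(87) + 28)^(1/3) + 2)/6)*cos(sqrt(3)*x*(-(3*sqrt(87) + 28)^(1/3) + (3*sqrt(87) + 28)^(-1/3))/6) + C3*exp(x*((3*sqrt(87) + 28)^(-1/3) + 1 + (3*sqrt(87) + 28)^(1/3))/3) - x^2/4 - sqrt(3)*x/4 + 1/4


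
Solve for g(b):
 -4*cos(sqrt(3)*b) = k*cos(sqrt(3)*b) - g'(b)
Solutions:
 g(b) = C1 + sqrt(3)*k*sin(sqrt(3)*b)/3 + 4*sqrt(3)*sin(sqrt(3)*b)/3


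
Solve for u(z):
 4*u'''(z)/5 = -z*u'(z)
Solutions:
 u(z) = C1 + Integral(C2*airyai(-10^(1/3)*z/2) + C3*airybi(-10^(1/3)*z/2), z)


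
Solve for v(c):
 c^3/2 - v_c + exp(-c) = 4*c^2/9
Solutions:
 v(c) = C1 + c^4/8 - 4*c^3/27 - exp(-c)


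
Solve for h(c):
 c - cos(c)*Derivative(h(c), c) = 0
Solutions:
 h(c) = C1 + Integral(c/cos(c), c)


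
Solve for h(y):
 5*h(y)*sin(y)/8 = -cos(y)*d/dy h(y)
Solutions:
 h(y) = C1*cos(y)^(5/8)


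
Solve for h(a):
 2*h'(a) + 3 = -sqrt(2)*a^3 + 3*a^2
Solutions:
 h(a) = C1 - sqrt(2)*a^4/8 + a^3/2 - 3*a/2


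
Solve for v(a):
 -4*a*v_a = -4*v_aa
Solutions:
 v(a) = C1 + C2*erfi(sqrt(2)*a/2)


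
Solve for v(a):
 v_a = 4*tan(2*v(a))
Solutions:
 v(a) = -asin(C1*exp(8*a))/2 + pi/2
 v(a) = asin(C1*exp(8*a))/2


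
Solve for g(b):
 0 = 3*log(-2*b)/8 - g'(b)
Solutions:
 g(b) = C1 + 3*b*log(-b)/8 + 3*b*(-1 + log(2))/8


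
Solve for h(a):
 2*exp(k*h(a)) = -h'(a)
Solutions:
 h(a) = Piecewise((log(1/(C1*k + 2*a*k))/k, Ne(k, 0)), (nan, True))
 h(a) = Piecewise((C1 - 2*a, Eq(k, 0)), (nan, True))


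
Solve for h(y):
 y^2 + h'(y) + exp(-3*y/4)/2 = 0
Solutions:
 h(y) = C1 - y^3/3 + 2*exp(-3*y/4)/3


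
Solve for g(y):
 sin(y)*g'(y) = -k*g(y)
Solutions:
 g(y) = C1*exp(k*(-log(cos(y) - 1) + log(cos(y) + 1))/2)


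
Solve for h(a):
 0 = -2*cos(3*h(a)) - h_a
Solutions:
 h(a) = -asin((C1 + exp(12*a))/(C1 - exp(12*a)))/3 + pi/3
 h(a) = asin((C1 + exp(12*a))/(C1 - exp(12*a)))/3


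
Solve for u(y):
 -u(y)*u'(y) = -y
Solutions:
 u(y) = -sqrt(C1 + y^2)
 u(y) = sqrt(C1 + y^2)


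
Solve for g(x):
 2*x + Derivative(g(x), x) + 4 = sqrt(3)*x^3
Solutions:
 g(x) = C1 + sqrt(3)*x^4/4 - x^2 - 4*x


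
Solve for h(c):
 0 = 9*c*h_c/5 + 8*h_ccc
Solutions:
 h(c) = C1 + Integral(C2*airyai(-15^(2/3)*c/10) + C3*airybi(-15^(2/3)*c/10), c)


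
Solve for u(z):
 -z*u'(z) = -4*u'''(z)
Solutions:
 u(z) = C1 + Integral(C2*airyai(2^(1/3)*z/2) + C3*airybi(2^(1/3)*z/2), z)


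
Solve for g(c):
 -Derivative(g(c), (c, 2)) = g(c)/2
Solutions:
 g(c) = C1*sin(sqrt(2)*c/2) + C2*cos(sqrt(2)*c/2)


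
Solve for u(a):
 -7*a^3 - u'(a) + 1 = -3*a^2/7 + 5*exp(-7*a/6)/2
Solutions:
 u(a) = C1 - 7*a^4/4 + a^3/7 + a + 15*exp(-7*a/6)/7


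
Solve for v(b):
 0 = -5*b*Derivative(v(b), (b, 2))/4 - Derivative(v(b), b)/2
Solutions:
 v(b) = C1 + C2*b^(3/5)


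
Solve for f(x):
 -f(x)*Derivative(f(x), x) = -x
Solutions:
 f(x) = -sqrt(C1 + x^2)
 f(x) = sqrt(C1 + x^2)


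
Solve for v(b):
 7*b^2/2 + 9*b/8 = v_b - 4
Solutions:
 v(b) = C1 + 7*b^3/6 + 9*b^2/16 + 4*b


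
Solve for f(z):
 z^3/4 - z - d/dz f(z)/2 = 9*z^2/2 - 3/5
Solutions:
 f(z) = C1 + z^4/8 - 3*z^3 - z^2 + 6*z/5


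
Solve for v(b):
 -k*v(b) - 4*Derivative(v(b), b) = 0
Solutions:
 v(b) = C1*exp(-b*k/4)


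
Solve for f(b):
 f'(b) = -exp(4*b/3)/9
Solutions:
 f(b) = C1 - exp(4*b/3)/12


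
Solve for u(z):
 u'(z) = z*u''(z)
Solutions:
 u(z) = C1 + C2*z^2


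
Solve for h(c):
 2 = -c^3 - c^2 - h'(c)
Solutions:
 h(c) = C1 - c^4/4 - c^3/3 - 2*c


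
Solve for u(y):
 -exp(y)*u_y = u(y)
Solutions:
 u(y) = C1*exp(exp(-y))


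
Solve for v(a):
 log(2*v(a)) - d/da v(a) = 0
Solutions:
 -Integral(1/(log(_y) + log(2)), (_y, v(a))) = C1 - a


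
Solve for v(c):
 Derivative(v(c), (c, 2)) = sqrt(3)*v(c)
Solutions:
 v(c) = C1*exp(-3^(1/4)*c) + C2*exp(3^(1/4)*c)


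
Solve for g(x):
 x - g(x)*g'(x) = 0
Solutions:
 g(x) = -sqrt(C1 + x^2)
 g(x) = sqrt(C1 + x^2)


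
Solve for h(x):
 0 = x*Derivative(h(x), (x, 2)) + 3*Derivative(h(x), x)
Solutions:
 h(x) = C1 + C2/x^2


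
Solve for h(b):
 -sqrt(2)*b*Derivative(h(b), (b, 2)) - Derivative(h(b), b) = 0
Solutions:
 h(b) = C1 + C2*b^(1 - sqrt(2)/2)


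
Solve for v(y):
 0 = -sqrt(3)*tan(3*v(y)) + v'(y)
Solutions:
 v(y) = -asin(C1*exp(3*sqrt(3)*y))/3 + pi/3
 v(y) = asin(C1*exp(3*sqrt(3)*y))/3


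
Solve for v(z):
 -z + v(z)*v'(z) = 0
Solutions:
 v(z) = -sqrt(C1 + z^2)
 v(z) = sqrt(C1 + z^2)
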